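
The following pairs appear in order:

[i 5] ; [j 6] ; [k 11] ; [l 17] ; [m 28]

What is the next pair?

For the letter, letters move forward 1 place in the alphabet: i, j, k, l, m → n.
Second coordinate goes 5, 6, 11, 17, 28 → 45 (each term is the sum of the two before it).
Putting it together: [n 45].

[n 45]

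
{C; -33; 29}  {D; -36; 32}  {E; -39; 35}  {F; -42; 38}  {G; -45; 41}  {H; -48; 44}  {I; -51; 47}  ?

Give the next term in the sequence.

Letter: letters move forward 1 place in the alphabet, so C, D, E, F, G, H, I → J.
Second value: -33, -36, -39, -42, -45, -48, -51 → -54 (−3 each step).
Third value goes 29, 32, 35, 38, 41, 44, 47 → 50 (together with the second value always sums to -4).
So the next term is {J; -54; 50}.

{J; -54; 50}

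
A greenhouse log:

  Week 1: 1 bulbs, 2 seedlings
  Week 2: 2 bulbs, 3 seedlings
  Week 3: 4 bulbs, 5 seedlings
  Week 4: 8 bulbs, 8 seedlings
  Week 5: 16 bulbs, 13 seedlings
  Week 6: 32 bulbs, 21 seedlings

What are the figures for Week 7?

64 bulbs, 34 seedlings

Bulbs goes 1, 2, 4, 8, 16, 32 → 64 (×2 each step).
Seedlings goes 2, 3, 5, 8, 13, 21 → 34 (each term is the sum of the two before it).
Combining the parts gives 64 bulbs, 34 seedlings.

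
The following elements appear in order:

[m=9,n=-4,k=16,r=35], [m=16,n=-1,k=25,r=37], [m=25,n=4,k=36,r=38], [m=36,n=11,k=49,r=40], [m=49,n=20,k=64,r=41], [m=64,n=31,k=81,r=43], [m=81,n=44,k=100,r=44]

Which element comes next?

For the m, perfect squares: 3², 4², 5², …: 9, 16, 25, 36, 49, 64, 81 → 100.
N: differences are 3, 5, 7, … (increasing by 2 each time), so -4, -1, 4, 11, 20, 31, 44 → 59.
K goes 16, 25, 36, 49, 64, 81, 100 → 121 (perfect squares: 4², 5², 6², …).
R goes 35, 37, 38, 40, 41, 43, 44 → 46 (alternating steps +2, +1, +2, +1, …).
So the next element is [m=100,n=59,k=121,r=46].

[m=100,n=59,k=121,r=46]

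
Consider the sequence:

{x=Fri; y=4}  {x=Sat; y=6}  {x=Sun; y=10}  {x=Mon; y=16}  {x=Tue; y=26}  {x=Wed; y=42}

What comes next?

{x=Thu; y=68}

X: Fri, Sat, Sun, Mon, Tue, Wed → Thu (runs through the weekdays Mon→Sun).
Y: each term is the sum of the two before it; 4, 6, 10, 16, 26, 42 → 68.
Combining the parts gives {x=Thu; y=68}.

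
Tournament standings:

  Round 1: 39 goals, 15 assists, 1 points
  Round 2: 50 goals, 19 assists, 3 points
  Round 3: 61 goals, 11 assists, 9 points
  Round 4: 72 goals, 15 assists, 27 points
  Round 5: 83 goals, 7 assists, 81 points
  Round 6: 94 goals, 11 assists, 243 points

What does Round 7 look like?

105 goals, 3 assists, 729 points

Goals: +11 each step, so 39, 50, 61, 72, 83, 94 → 105.
Assists — alternating steps +4, −8, +4, −8, …: 15, 19, 11, 15, 7, 11 → 3.
For the points, ×3 each step: 1, 3, 9, 27, 81, 243 → 729.
So the next line is 105 goals, 3 assists, 729 points.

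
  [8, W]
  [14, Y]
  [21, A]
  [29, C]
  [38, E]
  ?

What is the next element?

First value goes 8, 14, 21, 29, 38 → 48 (differences are 6, 7, 8, … (increasing by 1 each time)).
Letter: letters move forward 2 places in the alphabet, wrapping Z→A; W, Y, A, C, E → G.
Combining the parts gives [48, G].

[48, G]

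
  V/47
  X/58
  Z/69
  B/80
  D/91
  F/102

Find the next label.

H/113

For the letter, letters move forward 2 places in the alphabet, wrapping Z→A: V, X, Z, B, D, F → H.
Second component: +11 each step; 47, 58, 69, 80, 91, 102 → 113.
Putting it together: H/113.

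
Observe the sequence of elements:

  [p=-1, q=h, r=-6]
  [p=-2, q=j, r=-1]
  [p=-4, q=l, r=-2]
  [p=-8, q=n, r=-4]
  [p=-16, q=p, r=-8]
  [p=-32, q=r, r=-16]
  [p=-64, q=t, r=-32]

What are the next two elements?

P: ×2 each step, so -1, -2, -4, -8, -16, -32, -64 → -128 → -256.
Q: letters move forward 2 places in the alphabet; h, j, l, n, p, r, t → v → x.
For the r, always the previous value of the p: -6, -1, -2, -4, -8, -16, -32 → -64 → -128.
Putting the parts together: [p=-128, q=v, r=-64] and then [p=-256, q=x, r=-128].

[p=-128, q=v, r=-64], [p=-256, q=x, r=-128]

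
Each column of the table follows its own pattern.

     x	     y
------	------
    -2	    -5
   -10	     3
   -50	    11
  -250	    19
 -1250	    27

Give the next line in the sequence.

Column x goes -2, -10, -50, -250, -1250 → -6250 (×5 each step).
Column y: +8 each step; -5, 3, 11, 19, 27 → 35.
Putting it together: -6250  35.

-6250  35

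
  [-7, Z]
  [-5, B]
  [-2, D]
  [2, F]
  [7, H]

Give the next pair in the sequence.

For the first component, differences are 2, 3, 4, … (increasing by 1 each time): -7, -5, -2, 2, 7 → 13.
Letter: letters move forward 2 places in the alphabet, wrapping Z→A; Z, B, D, F, H → J.
Putting it together: [13, J].

[13, J]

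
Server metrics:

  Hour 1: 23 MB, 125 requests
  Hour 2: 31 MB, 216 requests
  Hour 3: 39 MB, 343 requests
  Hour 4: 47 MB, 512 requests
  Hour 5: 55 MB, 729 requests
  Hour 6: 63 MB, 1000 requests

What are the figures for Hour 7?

71 MB, 1331 requests

MB: +8 each step; 23, 31, 39, 47, 55, 63 → 71.
Requests — perfect cubes: 5³, 6³, 7³, …: 125, 216, 343, 512, 729, 1000 → 1331.
Combining the parts gives 71 MB, 1331 requests.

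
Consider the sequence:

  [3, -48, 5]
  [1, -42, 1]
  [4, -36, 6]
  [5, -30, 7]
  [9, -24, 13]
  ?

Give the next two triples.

[14, -18, 20], [23, -12, 33]

For the first part, each term is the sum of the two before it: 3, 1, 4, 5, 9 → 14 → 23.
Second part: -48, -42, -36, -30, -24 → -18 → -12 (+6 each step).
For the third part, each term is the sum of the two before it: 5, 1, 6, 7, 13 → 20 → 33.
Putting the parts together: [14, -18, 20] and then [23, -12, 33].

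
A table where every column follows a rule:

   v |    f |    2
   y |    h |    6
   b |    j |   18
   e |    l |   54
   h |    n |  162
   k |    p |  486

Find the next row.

n  r  1458

First letter: v, y, b, e, h, k → n (letters move forward 3 places in the alphabet, wrapping Z→A).
Second letter: letters move forward 2 places in the alphabet, so f, h, j, l, n, p → r.
Third component — ×3 each step: 2, 6, 18, 54, 162, 486 → 1458.
So the next row is n  r  1458.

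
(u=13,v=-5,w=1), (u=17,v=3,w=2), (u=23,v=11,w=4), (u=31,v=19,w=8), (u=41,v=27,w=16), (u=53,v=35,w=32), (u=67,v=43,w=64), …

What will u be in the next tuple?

U goes 13, 17, 23, 31, 41, 53, 67 → 83 (differences are 4, 6, 8, … (increasing by 2 each time)).

83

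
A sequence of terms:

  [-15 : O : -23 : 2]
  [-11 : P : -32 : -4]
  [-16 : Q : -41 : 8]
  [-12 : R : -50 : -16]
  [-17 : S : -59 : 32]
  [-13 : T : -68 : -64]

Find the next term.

[-18 : U : -77 : 128]

First slot: alternating steps +4, −5, +4, −5, …, so -15, -11, -16, -12, -17, -13 → -18.
Letter: letters move forward 1 place in the alphabet; O, P, Q, R, S, T → U.
Third slot goes -23, -32, -41, -50, -59, -68 → -77 (−9 each step).
Fourth slot goes 2, -4, 8, -16, 32, -64 → 128 (×(-2) each step).
Combining the parts gives [-18 : U : -77 : 128].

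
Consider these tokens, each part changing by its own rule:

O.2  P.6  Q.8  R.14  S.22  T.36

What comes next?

U.58

Letter: letters move forward 1 place in the alphabet; O, P, Q, R, S, T → U.
For the second component, each term is the sum of the two before it: 2, 6, 8, 14, 22, 36 → 58.
So the next token is U.58.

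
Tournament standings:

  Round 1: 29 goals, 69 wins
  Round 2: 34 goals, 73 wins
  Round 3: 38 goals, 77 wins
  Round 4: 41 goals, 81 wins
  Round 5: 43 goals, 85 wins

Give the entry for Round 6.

44 goals, 89 wins

For the goals, differences are 5, 4, 3, … (decreasing by 1 each time): 29, 34, 38, 41, 43 → 44.
Wins: +4 each step, so 69, 73, 77, 81, 85 → 89.
Combining the parts gives 44 goals, 89 wins.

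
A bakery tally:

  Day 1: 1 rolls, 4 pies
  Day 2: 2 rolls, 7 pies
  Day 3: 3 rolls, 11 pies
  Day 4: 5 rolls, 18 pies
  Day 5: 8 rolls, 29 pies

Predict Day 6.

13 rolls, 47 pies

Rolls — each term is the sum of the two before it: 1, 2, 3, 5, 8 → 13.
Pies: each term is the sum of the two before it; 4, 7, 11, 18, 29 → 47.
Combining the parts gives 13 rolls, 47 pies.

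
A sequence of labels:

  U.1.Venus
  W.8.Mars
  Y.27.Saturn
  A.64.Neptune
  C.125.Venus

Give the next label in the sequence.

E.216.Mars

Letter — letters move forward 2 places in the alphabet, wrapping Z→A: U, W, Y, A, C → E.
Second component — perfect cubes: 1³, 2³, 3³, …: 1, 8, 27, 64, 125 → 216.
Planet goes Venus, Mars, Saturn, Neptune, Venus → Mars (repeats Venus → Mars → Saturn → Neptune).
Putting it together: E.216.Mars.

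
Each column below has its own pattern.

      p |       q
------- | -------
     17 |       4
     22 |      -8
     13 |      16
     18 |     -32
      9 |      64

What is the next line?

Column p goes 17, 22, 13, 18, 9 → 14 (alternating steps +5, −9, +5, −9, …).
Column q — ×(-2) each step: 4, -8, 16, -32, 64 → -128.
So the next line is 14  -128.

14  -128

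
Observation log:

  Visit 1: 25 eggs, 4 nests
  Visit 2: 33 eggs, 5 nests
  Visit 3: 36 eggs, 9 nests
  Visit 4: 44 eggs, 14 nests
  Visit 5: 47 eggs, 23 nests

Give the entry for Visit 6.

Eggs goes 25, 33, 36, 44, 47 → 55 (alternating steps +8, +3, +8, +3, …).
For the nests, each term is the sum of the two before it: 4, 5, 9, 14, 23 → 37.
Combining the parts gives 55 eggs, 37 nests.

55 eggs, 37 nests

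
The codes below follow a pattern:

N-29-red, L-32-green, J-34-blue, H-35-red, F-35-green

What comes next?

Letter — letters move back 2 places in the alphabet: N, L, J, H, F → D.
Second component: differences are 3, 2, 1, … (decreasing by 1 each time), so 29, 32, 34, 35, 35 → 34.
Colour: repeats red → green → blue, so red, green, blue, red, green → blue.
So the next code is D-34-blue.

D-34-blue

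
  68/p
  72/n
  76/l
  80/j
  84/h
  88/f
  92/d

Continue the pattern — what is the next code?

For the first component, +4 each step: 68, 72, 76, 80, 84, 88, 92 → 96.
Letter goes p, n, l, j, h, f, d → b (letters move back 2 places in the alphabet).
So the next code is 96/b.

96/b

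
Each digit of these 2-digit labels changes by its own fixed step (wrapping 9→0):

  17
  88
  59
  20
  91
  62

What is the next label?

For the first digit, −3 each step, mod 10: 1, 8, 5, 2, 9, 6 → 3.
Second digit — +1 each step, mod 10: 7, 8, 9, 0, 1, 2 → 3.
So the next label is 33.

33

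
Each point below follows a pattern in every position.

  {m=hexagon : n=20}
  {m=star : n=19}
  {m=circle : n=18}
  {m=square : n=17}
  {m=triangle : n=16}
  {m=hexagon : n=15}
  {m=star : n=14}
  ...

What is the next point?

M goes hexagon, star, circle, square, triangle, hexagon, star → circle (repeats hexagon → star → circle → square → triangle).
For the n, −1 each step: 20, 19, 18, 17, 16, 15, 14 → 13.
So the next point is {m=circle : n=13}.

{m=circle : n=13}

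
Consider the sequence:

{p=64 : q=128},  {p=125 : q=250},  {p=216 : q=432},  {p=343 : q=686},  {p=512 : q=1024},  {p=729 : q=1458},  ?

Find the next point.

{p=1000 : q=2000}

P: perfect cubes: 4³, 5³, 6³, …; 64, 125, 216, 343, 512, 729 → 1000.
Q: always 2 × the p; 128, 250, 432, 686, 1024, 1458 → 2000.
Combining the parts gives {p=1000 : q=2000}.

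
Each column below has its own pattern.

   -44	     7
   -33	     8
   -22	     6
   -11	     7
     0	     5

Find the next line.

First component: +11 each step, so -44, -33, -22, -11, 0 → 11.
For the second component, alternating steps +1, −2, +1, −2, …: 7, 8, 6, 7, 5 → 6.
Putting it together: 11  6.

11  6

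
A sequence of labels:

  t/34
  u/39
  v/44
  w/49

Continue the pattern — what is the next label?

x/54

Letter: letters move forward 1 place in the alphabet, so t, u, v, w → x.
Second component: +5 each step, so 34, 39, 44, 49 → 54.
Combining the parts gives x/54.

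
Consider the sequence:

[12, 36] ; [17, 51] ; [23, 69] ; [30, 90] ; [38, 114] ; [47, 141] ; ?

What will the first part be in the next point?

First part: 12, 17, 23, 30, 38, 47 → 57 (differences are 5, 6, 7, … (increasing by 1 each time)).
Second part goes 36, 51, 69, 90, 114, 141 → 171 (always 3 × the first part).

57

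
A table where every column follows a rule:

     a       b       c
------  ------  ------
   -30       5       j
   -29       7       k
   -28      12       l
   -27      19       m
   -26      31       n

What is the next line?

For the column a, +1 each step: -30, -29, -28, -27, -26 → -25.
For the column b, each term is the sum of the two before it: 5, 7, 12, 19, 31 → 50.
Column c: letters move forward 1 place in the alphabet; j, k, l, m, n → o.
Combining the parts gives -25  50  o.

-25  50  o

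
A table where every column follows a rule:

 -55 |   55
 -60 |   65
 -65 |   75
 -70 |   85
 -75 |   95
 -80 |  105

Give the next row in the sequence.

-85  115

First component: −5 each step, so -55, -60, -65, -70, -75, -80 → -85.
For the second component, +10 each step: 55, 65, 75, 85, 95, 105 → 115.
So the next row is -85  115.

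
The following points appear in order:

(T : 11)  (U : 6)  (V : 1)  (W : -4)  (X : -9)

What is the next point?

(Y : -14)

Letter goes T, U, V, W, X → Y (letters move forward 1 place in the alphabet).
Second component — −5 each step: 11, 6, 1, -4, -9 → -14.
So the next point is (Y : -14).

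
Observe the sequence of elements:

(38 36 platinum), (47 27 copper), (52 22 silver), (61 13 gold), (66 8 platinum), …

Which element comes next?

For the first coordinate, alternating steps +9, +5, +9, +5, …: 38, 47, 52, 61, 66 → 75.
For the second coordinate, together with the first coordinate always sums to 74: 36, 27, 22, 13, 8 → -1.
Metal goes platinum, copper, silver, gold, platinum → copper (repeats platinum → copper → silver → gold).
So the next element is (75 -1 copper).

(75 -1 copper)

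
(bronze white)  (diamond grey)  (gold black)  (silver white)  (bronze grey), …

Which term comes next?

(diamond black)

Rank: bronze, diamond, gold, silver, bronze → diamond (repeats bronze → diamond → gold → silver).
Shade: white, grey, black, white, grey → black (repeats white → grey → black).
Combining the parts gives (diamond black).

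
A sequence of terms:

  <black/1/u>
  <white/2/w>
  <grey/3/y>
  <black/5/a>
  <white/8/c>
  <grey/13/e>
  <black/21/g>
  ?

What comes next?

Shade: repeats black → white → grey; black, white, grey, black, white, grey, black → white.
Second slot — each term is the sum of the two before it: 1, 2, 3, 5, 8, 13, 21 → 34.
Letter: u, w, y, a, c, e, g → i (letters move forward 2 places in the alphabet, wrapping Z→A).
Putting it together: <white/34/i>.

<white/34/i>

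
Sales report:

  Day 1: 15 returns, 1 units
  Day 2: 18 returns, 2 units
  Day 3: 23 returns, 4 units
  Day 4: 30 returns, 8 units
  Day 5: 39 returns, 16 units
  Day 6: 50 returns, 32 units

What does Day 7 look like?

63 returns, 64 units

Returns: differences are 3, 5, 7, … (increasing by 2 each time), so 15, 18, 23, 30, 39, 50 → 63.
Units: ×2 each step; 1, 2, 4, 8, 16, 32 → 64.
So the next row is 63 returns, 64 units.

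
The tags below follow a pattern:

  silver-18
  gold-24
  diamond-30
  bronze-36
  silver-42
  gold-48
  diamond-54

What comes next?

Rank goes silver, gold, diamond, bronze, silver, gold, diamond → bronze (repeats silver → gold → diamond → bronze).
Second component — +6 each step: 18, 24, 30, 36, 42, 48, 54 → 60.
So the next tag is bronze-60.

bronze-60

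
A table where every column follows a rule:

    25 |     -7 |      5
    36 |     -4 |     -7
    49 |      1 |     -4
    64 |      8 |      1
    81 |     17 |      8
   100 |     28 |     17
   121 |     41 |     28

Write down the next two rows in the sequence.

First component: perfect squares: 5², 6², 7², …; 25, 36, 49, 64, 81, 100, 121 → 144 → 169.
Second component: -7, -4, 1, 8, 17, 28, 41 → 56 → 73 (differences are 3, 5, 7, … (increasing by 2 each time)).
Third component goes 5, -7, -4, 1, 8, 17, 28 → 41 → 56 (always the previous value of the second component).
Putting the parts together: 144  56  41 and then 169  73  56.

144  56  41; 169  73  56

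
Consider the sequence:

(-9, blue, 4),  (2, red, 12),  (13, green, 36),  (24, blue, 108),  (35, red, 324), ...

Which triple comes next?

(46, green, 972)

First entry: -9, 2, 13, 24, 35 → 46 (+11 each step).
Colour — repeats blue → red → green: blue, red, green, blue, red → green.
For the third entry, ×3 each step: 4, 12, 36, 108, 324 → 972.
Combining the parts gives (46, green, 972).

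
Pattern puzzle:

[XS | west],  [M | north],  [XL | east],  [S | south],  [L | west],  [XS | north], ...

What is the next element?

[M | east]

Size: repeats XS → M → XL → S → L; XS, M, XL, S, L, XS → M.
Direction: west, north, east, south, west, north → east (repeats west → north → east → south).
Putting it together: [M | east].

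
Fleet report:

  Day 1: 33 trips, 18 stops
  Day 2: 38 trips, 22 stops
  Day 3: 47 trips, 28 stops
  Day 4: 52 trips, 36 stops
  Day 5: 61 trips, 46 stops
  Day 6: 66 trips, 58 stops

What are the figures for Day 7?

75 trips, 72 stops

Trips: alternating steps +5, +9, +5, +9, …; 33, 38, 47, 52, 61, 66 → 75.
For the stops, differences are 4, 6, 8, … (increasing by 2 each time): 18, 22, 28, 36, 46, 58 → 72.
Combining the parts gives 75 trips, 72 stops.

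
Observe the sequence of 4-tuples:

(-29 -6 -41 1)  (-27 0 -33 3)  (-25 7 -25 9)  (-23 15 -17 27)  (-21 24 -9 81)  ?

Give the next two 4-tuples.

(-19 34 -1 243), (-17 45 7 729)

First value — +2 each step: -29, -27, -25, -23, -21 → -19 → -17.
Second value: -6, 0, 7, 15, 24 → 34 → 45 (differences are 6, 7, 8, … (increasing by 1 each time)).
Third value: +8 each step, so -41, -33, -25, -17, -9 → -1 → 7.
Fourth value: ×3 each step, so 1, 3, 9, 27, 81 → 243 → 729.
Putting the parts together: (-19 34 -1 243) and then (-17 45 7 729).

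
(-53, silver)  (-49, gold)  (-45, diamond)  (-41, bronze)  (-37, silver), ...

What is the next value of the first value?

First value: +4 each step, so -53, -49, -45, -41, -37 → -33.
Rank — repeats silver → gold → diamond → bronze: silver, gold, diamond, bronze, silver → gold.

-33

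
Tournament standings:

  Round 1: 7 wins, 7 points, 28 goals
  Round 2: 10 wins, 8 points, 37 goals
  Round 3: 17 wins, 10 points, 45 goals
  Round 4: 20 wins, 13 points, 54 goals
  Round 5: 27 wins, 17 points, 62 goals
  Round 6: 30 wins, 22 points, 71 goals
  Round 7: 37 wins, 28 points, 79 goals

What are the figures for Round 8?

Wins: alternating steps +3, +7, +3, +7, …, so 7, 10, 17, 20, 27, 30, 37 → 40.
Points goes 7, 8, 10, 13, 17, 22, 28 → 35 (differences are 1, 2, 3, … (increasing by 1 each time)).
Goals: alternating steps +9, +8, +9, +8, …, so 28, 37, 45, 54, 62, 71, 79 → 88.
So the next record is 40 wins, 35 points, 88 goals.

40 wins, 35 points, 88 goals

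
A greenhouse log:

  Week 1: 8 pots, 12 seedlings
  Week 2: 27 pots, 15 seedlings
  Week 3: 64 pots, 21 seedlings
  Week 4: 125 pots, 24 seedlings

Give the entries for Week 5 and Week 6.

216 pots, 30 seedlings; 343 pots, 33 seedlings

Pots — perfect cubes: 2³, 3³, 4³, …: 8, 27, 64, 125 → 216 → 343.
Seedlings goes 12, 15, 21, 24 → 30 → 33 (alternating steps +3, +6, +3, +6, …).
Putting the parts together: 216 pots, 30 seedlings and then 343 pots, 33 seedlings.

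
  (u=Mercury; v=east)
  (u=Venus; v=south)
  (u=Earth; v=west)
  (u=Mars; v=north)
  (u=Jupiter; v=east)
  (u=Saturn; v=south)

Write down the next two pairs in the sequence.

(u=Uranus; v=west), (u=Neptune; v=north)

For the u, runs through the planets Mercury→Neptune: Mercury, Venus, Earth, Mars, Jupiter, Saturn → Uranus → Neptune.
V: repeats east → south → west → north, so east, south, west, north, east, south → west → north.
So the next two pairs are (u=Uranus; v=west) and (u=Neptune; v=north).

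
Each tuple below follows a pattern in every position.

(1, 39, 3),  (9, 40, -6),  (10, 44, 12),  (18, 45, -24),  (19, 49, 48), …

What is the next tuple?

First entry goes 1, 9, 10, 18, 19 → 27 (alternating steps +8, +1, +8, +1, …).
Second entry — alternating steps +1, +4, +1, +4, …: 39, 40, 44, 45, 49 → 50.
Third entry: ×(-2) each step, so 3, -6, 12, -24, 48 → -96.
So the next tuple is (27, 50, -96).

(27, 50, -96)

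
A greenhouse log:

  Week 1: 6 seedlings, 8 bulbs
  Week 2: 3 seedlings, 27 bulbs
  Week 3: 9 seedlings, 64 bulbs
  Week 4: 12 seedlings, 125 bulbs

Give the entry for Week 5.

21 seedlings, 216 bulbs

Seedlings goes 6, 3, 9, 12 → 21 (each term is the sum of the two before it).
For the bulbs, perfect cubes: 2³, 3³, 4³, …: 8, 27, 64, 125 → 216.
So the next record is 21 seedlings, 216 bulbs.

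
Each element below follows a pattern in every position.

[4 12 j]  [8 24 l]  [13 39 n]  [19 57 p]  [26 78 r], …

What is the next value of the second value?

102

First value: differences are 4, 5, 6, … (increasing by 1 each time); 4, 8, 13, 19, 26 → 34.
Second value: 12, 24, 39, 57, 78 → 102 (always 3 × the first value).
Letter — letters move forward 2 places in the alphabet: j, l, n, p, r → t.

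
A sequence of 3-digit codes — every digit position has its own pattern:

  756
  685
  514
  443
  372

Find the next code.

201

First digit: −1 each step, mod 10; 7, 6, 5, 4, 3 → 2.
Second digit goes 5, 8, 1, 4, 7 → 0 (+3 each step, mod 10).
Third digit goes 6, 5, 4, 3, 2 → 1 (−1 each step, mod 10).
Putting it together: 201.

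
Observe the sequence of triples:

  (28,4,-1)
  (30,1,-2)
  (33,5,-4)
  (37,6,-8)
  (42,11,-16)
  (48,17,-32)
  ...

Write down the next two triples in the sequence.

For the first coordinate, differences are 2, 3, 4, … (increasing by 1 each time): 28, 30, 33, 37, 42, 48 → 55 → 63.
Second coordinate goes 4, 1, 5, 6, 11, 17 → 28 → 45 (each term is the sum of the two before it).
Third coordinate: -1, -2, -4, -8, -16, -32 → -64 → -128 (×2 each step).
So the next two triples are (55,28,-64) and (63,45,-128).

(55,28,-64), (63,45,-128)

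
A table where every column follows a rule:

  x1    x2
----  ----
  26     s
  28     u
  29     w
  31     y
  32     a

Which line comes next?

Column x1 — alternating steps +2, +1, +2, +1, …: 26, 28, 29, 31, 32 → 34.
Column x2: letters move forward 2 places in the alphabet, wrapping Z→A, so s, u, w, y, a → c.
So the next line is 34  c.

34  c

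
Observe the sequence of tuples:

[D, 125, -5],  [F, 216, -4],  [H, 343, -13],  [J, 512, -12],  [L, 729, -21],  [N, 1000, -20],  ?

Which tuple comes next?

Letter — letters move forward 2 places in the alphabet: D, F, H, J, L, N → P.
Second entry — perfect cubes: 5³, 6³, 7³, …: 125, 216, 343, 512, 729, 1000 → 1331.
Third entry: alternating steps +1, −9, +1, −9, …; -5, -4, -13, -12, -21, -20 → -29.
Combining the parts gives [P, 1331, -29].

[P, 1331, -29]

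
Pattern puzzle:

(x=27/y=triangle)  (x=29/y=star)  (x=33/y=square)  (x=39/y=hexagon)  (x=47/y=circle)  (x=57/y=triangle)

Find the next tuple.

X: differences are 2, 4, 6, … (increasing by 2 each time), so 27, 29, 33, 39, 47, 57 → 69.
Y: repeats triangle → star → square → hexagon → circle; triangle, star, square, hexagon, circle, triangle → star.
Putting it together: (x=69/y=star).

(x=69/y=star)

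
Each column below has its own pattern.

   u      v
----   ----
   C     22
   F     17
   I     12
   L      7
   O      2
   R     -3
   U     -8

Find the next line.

X  -13

For the column u, letters move forward 3 places in the alphabet: C, F, I, L, O, R, U → X.
Column v goes 22, 17, 12, 7, 2, -3, -8 → -13 (−5 each step).
Putting it together: X  -13.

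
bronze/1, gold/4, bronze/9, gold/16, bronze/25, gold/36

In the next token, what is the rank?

Rank: bronze, gold, bronze, gold, bronze, gold → bronze (alternates bronze ↔ gold).
For the second component, perfect squares: 1², 2², 3², …: 1, 4, 9, 16, 25, 36 → 49.

bronze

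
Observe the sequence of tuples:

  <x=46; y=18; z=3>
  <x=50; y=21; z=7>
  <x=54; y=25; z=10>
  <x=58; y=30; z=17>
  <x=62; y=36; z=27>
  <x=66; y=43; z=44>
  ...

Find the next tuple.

<x=70; y=51; z=71>

X goes 46, 50, 54, 58, 62, 66 → 70 (+4 each step).
Y — differences are 3, 4, 5, … (increasing by 1 each time): 18, 21, 25, 30, 36, 43 → 51.
For the z, each term is the sum of the two before it: 3, 7, 10, 17, 27, 44 → 71.
Combining the parts gives <x=70; y=51; z=71>.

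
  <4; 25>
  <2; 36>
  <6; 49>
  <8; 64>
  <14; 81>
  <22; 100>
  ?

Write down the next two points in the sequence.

First component — each term is the sum of the two before it: 4, 2, 6, 8, 14, 22 → 36 → 58.
Second component — perfect squares: 5², 6², 7², …: 25, 36, 49, 64, 81, 100 → 121 → 144.
So the next two points are <36; 121> and <58; 144>.

<36; 121>, <58; 144>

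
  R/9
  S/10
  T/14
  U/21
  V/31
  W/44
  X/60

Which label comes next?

Y/79

Letter: letters move forward 1 place in the alphabet; R, S, T, U, V, W, X → Y.
Second component: differences are 1, 4, 7, … (increasing by 3 each time), so 9, 10, 14, 21, 31, 44, 60 → 79.
Putting it together: Y/79.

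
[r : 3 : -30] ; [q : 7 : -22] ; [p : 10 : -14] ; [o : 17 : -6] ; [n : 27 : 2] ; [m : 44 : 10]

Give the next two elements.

Letter: r, q, p, o, n, m → l → k (letters move back 1 place in the alphabet).
Second entry: each term is the sum of the two before it; 3, 7, 10, 17, 27, 44 → 71 → 115.
For the third entry, +8 each step: -30, -22, -14, -6, 2, 10 → 18 → 26.
So the next two elements are [l : 71 : 18] and [k : 115 : 26].

[l : 71 : 18], [k : 115 : 26]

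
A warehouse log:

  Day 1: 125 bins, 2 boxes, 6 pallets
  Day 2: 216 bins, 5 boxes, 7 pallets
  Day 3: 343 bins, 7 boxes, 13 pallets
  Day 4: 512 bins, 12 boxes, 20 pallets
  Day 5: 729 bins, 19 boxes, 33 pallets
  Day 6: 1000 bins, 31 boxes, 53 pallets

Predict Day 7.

Bins: perfect cubes: 5³, 6³, 7³, …, so 125, 216, 343, 512, 729, 1000 → 1331.
Boxes goes 2, 5, 7, 12, 19, 31 → 50 (each term is the sum of the two before it).
For the pallets, each term is the sum of the two before it: 6, 7, 13, 20, 33, 53 → 86.
Putting it together: 1331 bins, 50 boxes, 86 pallets.

1331 bins, 50 boxes, 86 pallets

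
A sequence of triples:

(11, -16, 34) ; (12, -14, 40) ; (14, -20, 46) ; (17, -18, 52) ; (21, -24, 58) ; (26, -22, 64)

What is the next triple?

First coordinate: differences are 1, 2, 3, … (increasing by 1 each time), so 11, 12, 14, 17, 21, 26 → 32.
Second coordinate — alternating steps +2, −6, +2, −6, …: -16, -14, -20, -18, -24, -22 → -28.
Third coordinate — +6 each step: 34, 40, 46, 52, 58, 64 → 70.
Combining the parts gives (32, -28, 70).

(32, -28, 70)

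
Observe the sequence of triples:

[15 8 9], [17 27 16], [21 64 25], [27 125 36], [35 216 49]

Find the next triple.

First entry: 15, 17, 21, 27, 35 → 45 (differences are 2, 4, 6, … (increasing by 2 each time)).
Second entry: perfect cubes: 2³, 3³, 4³, …, so 8, 27, 64, 125, 216 → 343.
Third entry goes 9, 16, 25, 36, 49 → 64 (perfect squares: 3², 4², 5², …).
Putting it together: [45 343 64].

[45 343 64]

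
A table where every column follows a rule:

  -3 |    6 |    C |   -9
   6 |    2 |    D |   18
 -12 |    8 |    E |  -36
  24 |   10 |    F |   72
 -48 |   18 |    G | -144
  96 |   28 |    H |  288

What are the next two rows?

For the first component, ×(-2) each step: -3, 6, -12, 24, -48, 96 → -192 → 384.
Second component: each term is the sum of the two before it; 6, 2, 8, 10, 18, 28 → 46 → 74.
Letter: letters move forward 1 place in the alphabet, so C, D, E, F, G, H → I → J.
Fourth component — always 3 × the first component: -9, 18, -36, 72, -144, 288 → -576 → 1152.
So the next two rows are -192  46  I  -576 and 384  74  J  1152.

-192  46  I  -576; 384  74  J  1152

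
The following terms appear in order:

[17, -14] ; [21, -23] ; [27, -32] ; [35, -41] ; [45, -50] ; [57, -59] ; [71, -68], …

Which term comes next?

For the first entry, differences are 4, 6, 8, … (increasing by 2 each time): 17, 21, 27, 35, 45, 57, 71 → 87.
Second entry goes -14, -23, -32, -41, -50, -59, -68 → -77 (−9 each step).
Combining the parts gives [87, -77].

[87, -77]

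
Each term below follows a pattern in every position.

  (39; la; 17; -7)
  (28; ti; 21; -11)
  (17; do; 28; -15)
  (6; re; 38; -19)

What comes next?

(-5; mi; 51; -23)

First part: −11 each step, so 39, 28, 17, 6 → -5.
Note: runs through the solfège scale do→ti, so la, ti, do, re → mi.
Third part: differences are 4, 7, 10, … (increasing by 3 each time), so 17, 21, 28, 38 → 51.
Fourth part: −4 each step; -7, -11, -15, -19 → -23.
So the next term is (-5; mi; 51; -23).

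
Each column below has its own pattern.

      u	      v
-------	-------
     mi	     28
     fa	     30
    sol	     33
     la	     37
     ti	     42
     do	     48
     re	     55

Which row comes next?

Column u: runs through the solfège scale do→ti; mi, fa, sol, la, ti, do, re → mi.
Column v: differences are 2, 3, 4, … (increasing by 1 each time); 28, 30, 33, 37, 42, 48, 55 → 63.
Combining the parts gives mi  63.

mi  63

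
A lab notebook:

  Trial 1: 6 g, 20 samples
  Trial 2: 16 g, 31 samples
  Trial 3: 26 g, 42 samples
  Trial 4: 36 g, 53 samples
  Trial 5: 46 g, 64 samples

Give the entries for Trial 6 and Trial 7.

For the g, +10 each step: 6, 16, 26, 36, 46 → 56 → 66.
Samples: +11 each step, so 20, 31, 42, 53, 64 → 75 → 86.
So the next two rows are 56 g, 75 samples and 66 g, 86 samples.

56 g, 75 samples; 66 g, 86 samples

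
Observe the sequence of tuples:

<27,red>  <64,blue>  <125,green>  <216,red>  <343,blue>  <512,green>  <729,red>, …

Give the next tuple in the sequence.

<1000,blue>

First entry: 27, 64, 125, 216, 343, 512, 729 → 1000 (perfect cubes: 3³, 4³, 5³, …).
For the colour, repeats red → blue → green: red, blue, green, red, blue, green, red → blue.
Putting it together: <1000,blue>.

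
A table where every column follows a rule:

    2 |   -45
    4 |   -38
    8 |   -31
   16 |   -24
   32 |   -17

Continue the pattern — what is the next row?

First component — ×2 each step: 2, 4, 8, 16, 32 → 64.
Second component: +7 each step; -45, -38, -31, -24, -17 → -10.
Combining the parts gives 64  -10.

64  -10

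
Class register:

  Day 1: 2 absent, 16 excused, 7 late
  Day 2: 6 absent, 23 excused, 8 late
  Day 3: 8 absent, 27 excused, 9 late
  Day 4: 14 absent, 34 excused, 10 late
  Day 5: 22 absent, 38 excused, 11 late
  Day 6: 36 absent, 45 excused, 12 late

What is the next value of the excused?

49

Excused goes 16, 23, 27, 34, 38, 45 → 49 (alternating steps +7, +4, +7, +4, …).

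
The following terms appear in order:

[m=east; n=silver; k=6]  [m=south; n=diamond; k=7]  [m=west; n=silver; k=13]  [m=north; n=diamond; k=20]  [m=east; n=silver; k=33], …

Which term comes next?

[m=south; n=diamond; k=53]

M: repeats east → south → west → north, so east, south, west, north, east → south.
For the n, alternates silver ↔ diamond: silver, diamond, silver, diamond, silver → diamond.
K: each term is the sum of the two before it; 6, 7, 13, 20, 33 → 53.
So the next term is [m=south; n=diamond; k=53].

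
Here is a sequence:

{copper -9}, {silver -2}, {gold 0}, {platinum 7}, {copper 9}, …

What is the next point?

{silver 16}

Metal: repeats copper → silver → gold → platinum; copper, silver, gold, platinum, copper → silver.
Second value — alternating steps +7, +2, +7, +2, …: -9, -2, 0, 7, 9 → 16.
Combining the parts gives {silver 16}.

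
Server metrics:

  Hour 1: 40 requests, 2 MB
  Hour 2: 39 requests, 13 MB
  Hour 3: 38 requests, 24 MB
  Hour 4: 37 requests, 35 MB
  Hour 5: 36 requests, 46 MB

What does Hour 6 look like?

35 requests, 57 MB

Requests: 40, 39, 38, 37, 36 → 35 (−1 each step).
MB: +11 each step; 2, 13, 24, 35, 46 → 57.
Putting it together: 35 requests, 57 MB.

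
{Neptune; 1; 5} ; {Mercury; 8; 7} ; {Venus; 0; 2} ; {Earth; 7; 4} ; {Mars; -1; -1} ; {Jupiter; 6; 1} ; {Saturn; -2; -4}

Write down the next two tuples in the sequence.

{Uranus; 5; -2}, {Neptune; -3; -7}

For the planet, runs through the planets Mercury→Neptune: Neptune, Mercury, Venus, Earth, Mars, Jupiter, Saturn → Uranus → Neptune.
Second slot: alternating steps +7, −8, +7, −8, …; 1, 8, 0, 7, -1, 6, -2 → 5 → -3.
For the third slot, alternating steps +2, −5, +2, −5, …: 5, 7, 2, 4, -1, 1, -4 → -2 → -7.
So the next two tuples are {Uranus; 5; -2} and {Neptune; -3; -7}.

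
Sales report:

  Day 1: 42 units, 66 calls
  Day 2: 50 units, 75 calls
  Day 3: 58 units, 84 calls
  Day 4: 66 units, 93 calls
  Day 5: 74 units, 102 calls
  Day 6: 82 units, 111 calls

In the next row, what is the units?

90

For the units, +8 each step: 42, 50, 58, 66, 74, 82 → 90.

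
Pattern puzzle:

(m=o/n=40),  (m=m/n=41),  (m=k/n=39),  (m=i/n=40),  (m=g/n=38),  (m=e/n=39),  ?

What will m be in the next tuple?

c

M: letters move back 2 places in the alphabet, so o, m, k, i, g, e → c.
N goes 40, 41, 39, 40, 38, 39 → 37 (alternating steps +1, −2, +1, −2, …).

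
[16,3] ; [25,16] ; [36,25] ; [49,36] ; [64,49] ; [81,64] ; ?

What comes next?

[100,81]

First component goes 16, 25, 36, 49, 64, 81 → 100 (perfect squares: 4², 5², 6², …).
For the second component, always the previous value of the first component: 3, 16, 25, 36, 49, 64 → 81.
So the next tuple is [100,81].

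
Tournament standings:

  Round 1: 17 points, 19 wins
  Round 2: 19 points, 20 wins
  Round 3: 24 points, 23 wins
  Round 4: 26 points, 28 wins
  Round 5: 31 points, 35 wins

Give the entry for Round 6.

Points: alternating steps +2, +5, +2, +5, …, so 17, 19, 24, 26, 31 → 33.
Wins: differences are 1, 3, 5, … (increasing by 2 each time); 19, 20, 23, 28, 35 → 44.
So the next row is 33 points, 44 wins.

33 points, 44 wins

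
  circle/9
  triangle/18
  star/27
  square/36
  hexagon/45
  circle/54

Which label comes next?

For the shape, repeats circle → triangle → star → square → hexagon: circle, triangle, star, square, hexagon, circle → triangle.
Second component: 9, 18, 27, 36, 45, 54 → 63 (+9 each step).
So the next label is triangle/63.

triangle/63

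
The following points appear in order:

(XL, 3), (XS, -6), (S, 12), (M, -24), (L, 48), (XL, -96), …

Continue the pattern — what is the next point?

Size: XL, XS, S, M, L, XL → XS (repeats XL → XS → S → M → L).
Second component — ×(-2) each step: 3, -6, 12, -24, 48, -96 → 192.
Combining the parts gives (XS, 192).

(XS, 192)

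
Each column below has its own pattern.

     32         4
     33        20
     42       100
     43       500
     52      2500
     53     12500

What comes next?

For the first component, alternating steps +1, +9, +1, +9, …: 32, 33, 42, 43, 52, 53 → 62.
Second component goes 4, 20, 100, 500, 2500, 12500 → 62500 (×5 each step).
Combining the parts gives 62  62500.

62  62500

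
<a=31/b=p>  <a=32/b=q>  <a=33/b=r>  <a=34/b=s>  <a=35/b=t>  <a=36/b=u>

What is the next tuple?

For the a, +1 each step: 31, 32, 33, 34, 35, 36 → 37.
B goes p, q, r, s, t, u → v (letters move forward 1 place in the alphabet).
Putting it together: <a=37/b=v>.

<a=37/b=v>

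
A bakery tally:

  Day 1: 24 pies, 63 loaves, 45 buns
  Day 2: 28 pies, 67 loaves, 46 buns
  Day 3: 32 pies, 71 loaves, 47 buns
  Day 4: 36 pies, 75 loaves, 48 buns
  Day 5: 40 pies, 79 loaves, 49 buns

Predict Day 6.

44 pies, 83 loaves, 50 buns

Pies: +4 each step; 24, 28, 32, 36, 40 → 44.
For the loaves, +4 each step: 63, 67, 71, 75, 79 → 83.
Buns goes 45, 46, 47, 48, 49 → 50 (+1 each step).
Combining the parts gives 44 pies, 83 loaves, 50 buns.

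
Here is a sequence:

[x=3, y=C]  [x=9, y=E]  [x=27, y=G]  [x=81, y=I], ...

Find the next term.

[x=243, y=K]

X goes 3, 9, 27, 81 → 243 (×3 each step).
Y: letters move forward 2 places in the alphabet, so C, E, G, I → K.
So the next term is [x=243, y=K].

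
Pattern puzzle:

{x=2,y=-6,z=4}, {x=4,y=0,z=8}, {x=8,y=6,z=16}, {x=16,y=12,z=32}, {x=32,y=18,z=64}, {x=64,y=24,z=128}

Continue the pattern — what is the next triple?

{x=128,y=30,z=256}

For the x, ×2 each step: 2, 4, 8, 16, 32, 64 → 128.
Y: +6 each step, so -6, 0, 6, 12, 18, 24 → 30.
For the z, always 2 × the x: 4, 8, 16, 32, 64, 128 → 256.
Putting it together: {x=128,y=30,z=256}.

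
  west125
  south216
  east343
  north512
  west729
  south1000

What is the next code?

Direction — repeats west → south → east → north: west, south, east, north, west, south → east.
Second component: 125, 216, 343, 512, 729, 1000 → 1331 (perfect cubes: 5³, 6³, 7³, …).
Combining the parts gives east1331.

east1331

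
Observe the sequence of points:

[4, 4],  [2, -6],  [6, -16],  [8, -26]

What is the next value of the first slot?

14

First slot: each term is the sum of the two before it; 4, 2, 6, 8 → 14.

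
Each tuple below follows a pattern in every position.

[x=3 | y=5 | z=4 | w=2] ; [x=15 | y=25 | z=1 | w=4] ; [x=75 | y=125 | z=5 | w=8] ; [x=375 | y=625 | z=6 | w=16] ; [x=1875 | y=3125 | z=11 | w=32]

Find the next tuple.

[x=9375 | y=15625 | z=17 | w=64]

X: 3, 15, 75, 375, 1875 → 9375 (×5 each step).
Y: 5, 25, 125, 625, 3125 → 15625 (×5 each step).
For the z, each term is the sum of the two before it: 4, 1, 5, 6, 11 → 17.
W — ×2 each step: 2, 4, 8, 16, 32 → 64.
Putting it together: [x=9375 | y=15625 | z=17 | w=64].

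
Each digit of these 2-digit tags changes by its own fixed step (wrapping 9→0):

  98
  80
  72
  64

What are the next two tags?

56 then 48

For the first digit, −1 each step, mod 10: 9, 8, 7, 6 → 5 → 4.
Second digit goes 8, 0, 2, 4 → 6 → 8 (+2 each step, mod 10).
Putting the parts together: 56 and then 48.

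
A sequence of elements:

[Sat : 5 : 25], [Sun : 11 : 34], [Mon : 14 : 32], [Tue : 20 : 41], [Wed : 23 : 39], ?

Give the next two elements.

[Thu : 29 : 48], [Fri : 32 : 46]

Day — runs through the weekdays Mon→Sun: Sat, Sun, Mon, Tue, Wed → Thu → Fri.
Second value — alternating steps +6, +3, +6, +3, …: 5, 11, 14, 20, 23 → 29 → 32.
Third value: alternating steps +9, −2, +9, −2, …, so 25, 34, 32, 41, 39 → 48 → 46.
Putting the parts together: [Thu : 29 : 48] and then [Fri : 32 : 46].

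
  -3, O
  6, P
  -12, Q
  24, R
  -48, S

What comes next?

96, T

First value goes -3, 6, -12, 24, -48 → 96 (×(-2) each step).
Letter — letters move forward 1 place in the alphabet: O, P, Q, R, S → T.
So the next tuple is 96, T.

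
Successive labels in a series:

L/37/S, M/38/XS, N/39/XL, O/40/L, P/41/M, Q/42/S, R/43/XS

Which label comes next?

S/44/XL

Letter goes L, M, N, O, P, Q, R → S (letters move forward 1 place in the alphabet).
Second component: +1 each step; 37, 38, 39, 40, 41, 42, 43 → 44.
Size — repeats S → XS → XL → L → M: S, XS, XL, L, M, S, XS → XL.
So the next label is S/44/XL.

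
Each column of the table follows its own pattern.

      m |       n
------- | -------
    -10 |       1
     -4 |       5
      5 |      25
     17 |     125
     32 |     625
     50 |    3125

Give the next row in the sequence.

Column m: differences are 6, 9, 12, … (increasing by 3 each time); -10, -4, 5, 17, 32, 50 → 71.
Column n: ×5 each step, so 1, 5, 25, 125, 625, 3125 → 15625.
So the next row is 71  15625.

71  15625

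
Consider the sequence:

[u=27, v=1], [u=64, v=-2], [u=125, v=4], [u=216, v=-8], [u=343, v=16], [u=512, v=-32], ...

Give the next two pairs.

[u=729, v=64], [u=1000, v=-128]

U: 27, 64, 125, 216, 343, 512 → 729 → 1000 (perfect cubes: 3³, 4³, 5³, …).
V: ×(-2) each step, so 1, -2, 4, -8, 16, -32 → 64 → -128.
Putting the parts together: [u=729, v=64] and then [u=1000, v=-128].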